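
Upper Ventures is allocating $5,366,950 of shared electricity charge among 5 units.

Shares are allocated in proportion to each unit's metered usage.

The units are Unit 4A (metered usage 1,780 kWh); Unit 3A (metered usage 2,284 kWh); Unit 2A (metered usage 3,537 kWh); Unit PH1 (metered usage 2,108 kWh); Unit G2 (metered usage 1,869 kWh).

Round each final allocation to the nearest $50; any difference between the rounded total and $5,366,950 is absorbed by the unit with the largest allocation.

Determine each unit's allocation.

Sum of metered usage: 11,578.
Pro-rata amounts: Unit 4A 1,780/11,578 × $5,366,950 = 825,114.10; Unit 3A 2,284/11,578 × $5,366,950 = 1,058,741.91; Unit 2A 3,537/11,578 × $5,366,950 = 1,639,566.60; Unit PH1 2,108/11,578 × $5,366,950 = 977,157.59; Unit G2 1,869/11,578 × $5,366,950 = 866,369.80.
After rounding ($50): Unit 4A $825,100; Unit 3A $1,058,750; Unit 2A $1,639,550; Unit PH1 $977,150; Unit G2 $866,350. Sum = $5,366,900.
Difference $5,366,950 − $5,366,900 = +$50 applied to largest allocation (Unit 2A): Unit 2A becomes $1,639,600.

Unit 4A: $825,100 | Unit 3A: $1,058,750 | Unit 2A: $1,639,600 | Unit PH1: $977,150 | Unit G2: $866,350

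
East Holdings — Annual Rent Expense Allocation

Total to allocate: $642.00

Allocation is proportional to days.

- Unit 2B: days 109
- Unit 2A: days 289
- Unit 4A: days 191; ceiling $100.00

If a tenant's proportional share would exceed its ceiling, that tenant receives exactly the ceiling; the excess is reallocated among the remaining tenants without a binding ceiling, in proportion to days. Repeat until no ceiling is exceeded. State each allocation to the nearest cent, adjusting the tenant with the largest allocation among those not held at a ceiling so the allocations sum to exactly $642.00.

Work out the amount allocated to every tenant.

Unit 2B: $148.44 | Unit 2A: $393.56 | Unit 4A: $100.00

Days total: 589.
Unconstrained shares: Unit 2B 118.8081; Unit 2A 315.0051; Unit 4A 208.1868.
Cap binds for Unit 4A ($100.00); balance $542.00 reallocated over remaining days 398.
Shares after redistribution: Unit 2B 148.4372 → $148.44; Unit 2A 393.5628 → $393.56.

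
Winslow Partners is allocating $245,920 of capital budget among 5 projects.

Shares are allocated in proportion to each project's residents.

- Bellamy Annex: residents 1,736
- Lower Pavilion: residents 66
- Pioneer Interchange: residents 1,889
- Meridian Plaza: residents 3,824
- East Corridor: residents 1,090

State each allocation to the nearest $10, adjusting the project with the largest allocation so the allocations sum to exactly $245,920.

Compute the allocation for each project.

Combined residents = 8,605.
Unrounded shares: Bellamy Annex 1,736/8,605 × $245,920 = 49,612.68; Lower Pavilion 66/8,605 × $245,920 = 1,886.20; Pioneer Interchange 1,889/8,605 × $245,920 = 53,985.23; Meridian Plaza 3,824/8,605 × $245,920 = 109,285.08; East Corridor 1,090/8,605 × $245,920 = 31,150.82.
After rounding ($10): Bellamy Annex $49,610; Lower Pavilion $1,890; Pioneer Interchange $53,990; Meridian Plaza $109,290; East Corridor $31,150. Sum = $245,930.
Difference $245,920 − $245,930 = −$10 applied to largest allocation (Meridian Plaza): Meridian Plaza becomes $109,280.

Bellamy Annex: $49,610; Lower Pavilion: $1,890; Pioneer Interchange: $53,990; Meridian Plaza: $109,280; East Corridor: $31,150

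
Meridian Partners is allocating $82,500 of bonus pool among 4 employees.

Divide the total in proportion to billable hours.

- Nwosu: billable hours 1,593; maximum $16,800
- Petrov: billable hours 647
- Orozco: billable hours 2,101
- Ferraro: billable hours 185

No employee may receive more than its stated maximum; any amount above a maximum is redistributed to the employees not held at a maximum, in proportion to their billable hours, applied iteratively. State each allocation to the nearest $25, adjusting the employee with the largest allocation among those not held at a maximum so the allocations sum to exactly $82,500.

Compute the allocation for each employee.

Combined billable hours = 4,526.
Proportional shares (ignoring caps): Nwosu 29,037.23; Petrov 11,793.53; Orozco 38,297.06; Ferraro 3,372.18.
Cap binds for Nwosu ($16,800); residual $65,700 reallocated over remaining billable hours 2,933.
Remaining shares: Petrov 14,492.98 → $14,500; Orozco 47,062.97 → $47,075; Ferraro 4,144.05 → $4,150.
Rounding difference −$25 applied to Orozco → $47,050.

Nwosu: $16,800 · Petrov: $14,500 · Orozco: $47,050 · Ferraro: $4,150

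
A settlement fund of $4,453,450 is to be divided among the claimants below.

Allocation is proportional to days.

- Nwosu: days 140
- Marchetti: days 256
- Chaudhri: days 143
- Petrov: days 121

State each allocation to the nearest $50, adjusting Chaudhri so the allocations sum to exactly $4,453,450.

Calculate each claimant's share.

Nwosu: $944,650 · Marchetti: $1,727,400 · Chaudhri: $964,950 · Petrov: $816,450

Days total: 660.
Raw shares: Nwosu 140/660 × $4,453,450 = 944,671.21; Marchetti 256/660 × $4,453,450 = 1,727,398.79; Chaudhri 143/660 × $4,453,450 = 964,914.17; Petrov 121/660 × $4,453,450 = 816,465.83.
Rounded to nearest $50: Nwosu $944,650; Marchetti $1,727,400; Chaudhri $964,900; Petrov $816,450. Sum = $4,453,400.
Difference $4,453,450 − $4,453,400 = +$50 applied to Chaudhri: Chaudhri becomes $964,950.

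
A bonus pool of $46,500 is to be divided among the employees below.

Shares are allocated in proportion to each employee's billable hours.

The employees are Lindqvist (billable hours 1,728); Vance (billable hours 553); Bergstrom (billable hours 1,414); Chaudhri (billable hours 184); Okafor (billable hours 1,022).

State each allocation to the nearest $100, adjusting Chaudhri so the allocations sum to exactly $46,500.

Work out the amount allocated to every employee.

Lindqvist: $16,400 | Vance: $5,200 | Bergstrom: $13,400 | Chaudhri: $1,800 | Okafor: $9,700

Billable hours total: 4,901.
Proportional shares: Lindqvist 1,728/4,901 × $46,500 = 16,395.02; Vance 553/4,901 × $46,500 = 5,246.79; Bergstrom 1,414/4,901 × $46,500 = 13,415.83; Chaudhri 184/4,901 × $46,500 = 1,745.77; Okafor 1,022/4,901 × $46,500 = 9,696.59.
At nearest $100: Lindqvist $16,400; Vance $5,200; Bergstrom $13,400; Chaudhri $1,700; Okafor $9,700. Sum = $46,400.
Difference $46,500 − $46,400 = +$100 applied to Chaudhri: Chaudhri becomes $1,800.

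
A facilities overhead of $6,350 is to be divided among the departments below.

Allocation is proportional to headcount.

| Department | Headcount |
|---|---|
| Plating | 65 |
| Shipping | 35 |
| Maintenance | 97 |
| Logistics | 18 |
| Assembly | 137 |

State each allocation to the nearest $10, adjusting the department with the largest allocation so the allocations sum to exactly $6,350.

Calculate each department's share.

Combined headcount = 352.
Proportional shares: Plating 65/352 × $6,350 = 1,172.59; Shipping 35/352 × $6,350 = 631.39; Maintenance 97/352 × $6,350 = 1,749.86; Logistics 18/352 × $6,350 = 324.72; Assembly 137/352 × $6,350 = 2,471.45.
Rounded to nearest $10: Plating $1,170; Shipping $630; Maintenance $1,750; Logistics $320; Assembly $2,470. Sum = $6,340.
Difference $6,350 − $6,340 = +$10 applied to largest allocation (Assembly): Assembly becomes $2,480.

Plating: $1,170; Shipping: $630; Maintenance: $1,750; Logistics: $320; Assembly: $2,480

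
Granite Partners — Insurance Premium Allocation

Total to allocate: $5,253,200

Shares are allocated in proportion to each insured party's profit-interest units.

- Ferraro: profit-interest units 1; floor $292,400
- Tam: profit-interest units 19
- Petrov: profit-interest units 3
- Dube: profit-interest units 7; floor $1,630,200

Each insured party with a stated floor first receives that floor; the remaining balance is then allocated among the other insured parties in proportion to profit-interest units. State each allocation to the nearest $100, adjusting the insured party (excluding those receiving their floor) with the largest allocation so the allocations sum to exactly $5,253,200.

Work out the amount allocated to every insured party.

Minimums first: Ferraro $292,400; Dube $1,630,200. Balance $3,330,600.
Balance split over remaining profit-interest units 22: Tam 2,876,427.27 → $2,876,400; Petrov 454,172.73 → $454,200.

Ferraro: $292,400; Tam: $2,876,400; Petrov: $454,200; Dube: $1,630,200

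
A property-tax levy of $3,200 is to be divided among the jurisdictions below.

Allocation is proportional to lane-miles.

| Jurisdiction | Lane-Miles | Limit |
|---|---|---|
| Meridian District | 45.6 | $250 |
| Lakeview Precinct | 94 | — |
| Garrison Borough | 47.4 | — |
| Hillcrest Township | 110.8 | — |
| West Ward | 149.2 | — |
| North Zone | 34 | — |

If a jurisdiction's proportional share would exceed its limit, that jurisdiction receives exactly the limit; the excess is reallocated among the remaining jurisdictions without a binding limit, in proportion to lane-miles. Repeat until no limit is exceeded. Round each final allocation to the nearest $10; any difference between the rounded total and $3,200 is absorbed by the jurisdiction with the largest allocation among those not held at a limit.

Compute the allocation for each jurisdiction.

Sum of lane-miles: 481.
Unconstrained shares: Meridian District 303.37; Lakeview Precinct 625.36; Garrison Borough 315.34; Hillcrest Township 737.13; West Ward 992.60; North Zone 226.20.
Capped: Meridian District ($250); remaining pool $2,950 reallocated over remaining lane-miles 435.4.
Shares after redistribution: Lakeview Precinct 636.89 → $640; Garrison Borough 321.15 → $320; Hillcrest Township 750.71 → $750; West Ward 1,010.89 → $1,010; North Zone 230.36 → $230.

Meridian District: $250 | Lakeview Precinct: $640 | Garrison Borough: $320 | Hillcrest Township: $750 | West Ward: $1,010 | North Zone: $230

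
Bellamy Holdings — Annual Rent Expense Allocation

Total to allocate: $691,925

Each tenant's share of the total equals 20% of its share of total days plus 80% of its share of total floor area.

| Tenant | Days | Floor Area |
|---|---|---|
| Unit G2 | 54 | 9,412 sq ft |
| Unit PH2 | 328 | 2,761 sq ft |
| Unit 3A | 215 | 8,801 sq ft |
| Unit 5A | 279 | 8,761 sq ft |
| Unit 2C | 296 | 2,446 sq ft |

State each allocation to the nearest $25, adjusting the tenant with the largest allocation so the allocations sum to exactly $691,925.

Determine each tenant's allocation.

Days total 1,172; floor area total 32,181.
Combined weights (20% days + 80% floor area): Unit G2 0.2432; Unit PH2 0.1246; Unit 3A 0.2555; Unit 5A 0.2654; Unit 2C 0.1113.
Proportional shares: Unit G2 168,270.34; Unit PH2 86,220.41; Unit 3A 176,770.86; Unit 5A 183,639.68; Unit 2C 77,023.71.
At nearest $25: Unit G2 $168,275; Unit PH2 $86,225; Unit 3A $176,775; Unit 5A $183,650; Unit 2C $77,025. Sum = $691,950.
Difference $691,925 − $691,950 = −$25 applied to largest allocation (Unit 5A): Unit 5A becomes $183,625.

Unit G2: $168,275; Unit PH2: $86,225; Unit 3A: $176,775; Unit 5A: $183,625; Unit 2C: $77,025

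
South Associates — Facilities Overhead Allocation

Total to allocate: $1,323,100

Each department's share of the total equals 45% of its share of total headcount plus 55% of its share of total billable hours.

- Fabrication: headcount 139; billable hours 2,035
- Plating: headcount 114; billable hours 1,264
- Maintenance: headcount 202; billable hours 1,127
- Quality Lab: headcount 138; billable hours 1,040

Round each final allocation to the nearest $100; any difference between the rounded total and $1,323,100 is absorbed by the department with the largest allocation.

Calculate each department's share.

Fabrication: $410,500; Plating: $282,700; Maintenance: $352,900; Quality Lab: $277,000

Totals — headcount 593, billable hours 5,466.
Blended shares (45% headcount + 55% billable hours): Fabrication 0.3102; Plating 0.2137; Maintenance 0.2667; Quality Lab 0.2094.
Proportional shares: Fabrication 410,487.05; Plating 282,740.54; Maintenance 352,856.73; Quality Lab 277,015.68.
After rounding ($100): Fabrication $410,500; Plating $282,700; Maintenance $352,900; Quality Lab $277,000. Sum = $1,323,100.
Rounded total matches; no reconciliation needed.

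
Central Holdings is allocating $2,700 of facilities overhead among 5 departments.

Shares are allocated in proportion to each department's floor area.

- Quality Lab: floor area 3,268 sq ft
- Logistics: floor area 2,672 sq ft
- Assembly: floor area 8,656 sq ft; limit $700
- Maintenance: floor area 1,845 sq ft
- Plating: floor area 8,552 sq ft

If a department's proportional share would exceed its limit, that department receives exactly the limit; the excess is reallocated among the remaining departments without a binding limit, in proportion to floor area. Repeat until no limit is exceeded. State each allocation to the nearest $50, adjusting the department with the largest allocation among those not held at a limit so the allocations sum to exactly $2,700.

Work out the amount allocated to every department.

Quality Lab: $400; Logistics: $350; Assembly: $700; Maintenance: $250; Plating: $1,000

Floor area total: 24,993.
Pro-rata shares before constraints: Quality Lab 353.04; Logistics 288.66; Assembly 935.11; Maintenance 199.32; Plating 923.87.
Held at cap: Assembly ($700); remaining pool $2,000 reallocated over remaining floor area 16,337.
Redistributed shares: Quality Lab 400.07 → $400; Logistics 327.11 → $350; Maintenance 225.87 → $250; Plating 1,046.95 → $1,050.
Rounding difference −$50 applied to Plating → $1,000.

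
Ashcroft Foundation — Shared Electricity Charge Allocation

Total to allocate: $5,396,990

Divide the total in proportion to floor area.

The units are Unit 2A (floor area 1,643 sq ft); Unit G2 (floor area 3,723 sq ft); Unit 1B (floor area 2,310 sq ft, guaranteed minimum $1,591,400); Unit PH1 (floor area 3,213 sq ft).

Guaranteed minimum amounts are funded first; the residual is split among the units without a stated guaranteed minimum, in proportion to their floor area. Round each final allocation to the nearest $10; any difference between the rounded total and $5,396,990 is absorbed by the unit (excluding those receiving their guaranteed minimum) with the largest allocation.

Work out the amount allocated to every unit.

Unit 2A: $728,820; Unit G2: $1,651,500; Unit 1B: $1,591,400; Unit PH1: $1,425,270

Minimums first: Unit 1B $1,591,400. Residual $3,805,590.
Residual split over remaining floor area 8,579: Unit 2A 728,824.38 → $728,820; Unit G2 1,651,499.19 → $1,651,500; Unit PH1 1,425,266.43 → $1,425,270.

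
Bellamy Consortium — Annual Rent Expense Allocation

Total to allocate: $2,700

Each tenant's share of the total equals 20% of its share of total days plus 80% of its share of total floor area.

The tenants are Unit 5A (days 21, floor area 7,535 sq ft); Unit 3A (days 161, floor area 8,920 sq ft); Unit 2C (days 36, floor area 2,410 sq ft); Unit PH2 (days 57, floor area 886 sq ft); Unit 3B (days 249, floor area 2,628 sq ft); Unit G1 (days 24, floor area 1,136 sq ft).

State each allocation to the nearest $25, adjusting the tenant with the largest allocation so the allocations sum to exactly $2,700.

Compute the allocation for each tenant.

Days total 548; floor area total 23,515.
Combined weights (20% days + 80% floor area): Unit 5A 0.2640; Unit 3A 0.3622; Unit 2C 0.0951; Unit PH2 0.0509; Unit 3B 0.1803; Unit G1 0.0474.
Unrounded shares: Unit 5A 712.83; Unit 3A 978.01; Unit 2C 256.85; Unit PH2 137.55; Unit 3B 486.76; Unit G1 128.00.
Rounded to nearest $25: Unit 5A $725; Unit 3A $975; Unit 2C $250; Unit PH2 $150; Unit 3B $475; Unit G1 $125. Sum = $2,700.
Rounded total matches; no reconciliation needed.

Unit 5A: $725; Unit 3A: $975; Unit 2C: $250; Unit PH2: $150; Unit 3B: $475; Unit G1: $125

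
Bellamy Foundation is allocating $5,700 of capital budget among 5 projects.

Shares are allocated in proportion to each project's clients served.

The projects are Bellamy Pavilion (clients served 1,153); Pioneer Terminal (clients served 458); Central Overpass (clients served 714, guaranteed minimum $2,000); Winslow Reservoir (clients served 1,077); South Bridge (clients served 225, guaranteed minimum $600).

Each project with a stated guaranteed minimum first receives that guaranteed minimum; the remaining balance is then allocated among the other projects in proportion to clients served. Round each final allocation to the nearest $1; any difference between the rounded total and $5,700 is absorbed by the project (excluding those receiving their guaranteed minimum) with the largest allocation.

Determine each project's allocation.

Bellamy Pavilion: $1,330 | Pioneer Terminal: $528 | Central Overpass: $2,000 | Winslow Reservoir: $1,242 | South Bridge: $600

Guaranteed amounts: Central Overpass $2,000; South Bridge $600. Balance $3,100.
Balance split over remaining clients served 2,688: Bellamy Pavilion 1,329.72 → $1,330; Pioneer Terminal 528.20 → $528; Winslow Reservoir 1,242.08 → $1,242.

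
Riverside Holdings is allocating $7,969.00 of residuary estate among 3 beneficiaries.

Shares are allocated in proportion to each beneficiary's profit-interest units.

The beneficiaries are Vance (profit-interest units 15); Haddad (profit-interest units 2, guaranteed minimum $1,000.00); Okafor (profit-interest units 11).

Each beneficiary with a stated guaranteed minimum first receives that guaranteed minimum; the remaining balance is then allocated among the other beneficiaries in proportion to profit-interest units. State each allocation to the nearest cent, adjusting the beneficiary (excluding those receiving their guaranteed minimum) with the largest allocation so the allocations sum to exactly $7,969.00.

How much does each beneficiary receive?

Vance: $4,020.58 | Haddad: $1,000.00 | Okafor: $2,948.42

Guaranteed amounts: Haddad $1,000.00. Remaining pool $6,969.00.
Remaining pool split over remaining profit-interest units 26: Vance 4,020.5769 → $4,020.58; Okafor 2,948.4231 → $2,948.42.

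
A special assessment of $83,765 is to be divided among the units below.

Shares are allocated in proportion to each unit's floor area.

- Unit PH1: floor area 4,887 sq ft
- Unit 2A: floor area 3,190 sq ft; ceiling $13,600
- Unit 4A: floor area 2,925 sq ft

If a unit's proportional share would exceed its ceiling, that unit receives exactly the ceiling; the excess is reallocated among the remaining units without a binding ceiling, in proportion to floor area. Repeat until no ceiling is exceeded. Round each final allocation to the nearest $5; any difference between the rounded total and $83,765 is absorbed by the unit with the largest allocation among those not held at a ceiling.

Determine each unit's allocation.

Unit PH1: $43,895; Unit 2A: $13,600; Unit 4A: $26,270

Total floor area = 11,002.
Pro-rata shares before constraints: Unit PH1 37,207.74; Unit 2A 24,287.43; Unit 4A 22,269.83.
Cap binds for Unit 2A ($13,600); residual $70,165 reallocated over remaining floor area 7,812.
Redistributed shares: Unit PH1 43,893.54 → $43,895; Unit 4A 26,271.46 → $26,270.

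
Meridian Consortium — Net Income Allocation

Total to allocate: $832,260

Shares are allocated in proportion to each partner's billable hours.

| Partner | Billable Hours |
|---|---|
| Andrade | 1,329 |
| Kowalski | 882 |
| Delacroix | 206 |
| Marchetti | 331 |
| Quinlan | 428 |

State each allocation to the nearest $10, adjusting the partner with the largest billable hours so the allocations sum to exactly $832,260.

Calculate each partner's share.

Andrade: $348,250 · Kowalski: $231,130 · Delacroix: $53,980 · Marchetti: $86,740 · Quinlan: $112,160

Total billable hours = 3,176.
Proportional shares: Andrade 1,329/3,176 × $832,260 = 348,259.93; Kowalski 882/3,176 × $832,260 = 231,125.10; Delacroix 206/3,176 × $832,260 = 53,981.60; Marchetti 331/3,176 × $832,260 = 86,737.42; Quinlan 428/3,176 × $832,260 = 112,155.94.
Rounded to nearest $10: Andrade $348,260; Kowalski $231,130; Delacroix $53,980; Marchetti $86,740; Quinlan $112,160. Sum = $832,270.
Difference $832,260 − $832,270 = −$10 applied to largest billable hours (Andrade): Andrade becomes $348,250.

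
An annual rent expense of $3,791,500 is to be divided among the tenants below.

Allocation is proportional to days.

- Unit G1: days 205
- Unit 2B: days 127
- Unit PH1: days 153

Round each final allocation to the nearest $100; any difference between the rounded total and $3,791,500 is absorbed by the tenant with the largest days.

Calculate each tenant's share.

Unit G1: $1,602,600; Unit 2B: $992,800; Unit PH1: $1,196,100

Sum of days: 205 + 127 + 153 = 485.
Proportional shares: Unit G1 1,602,592.78; Unit 2B 992,825.77; Unit PH1 1,196,081.44.
After rounding ($100): Unit G1 $1,602,600; Unit 2B $992,800; Unit PH1 $1,196,100. Sum = $3,791,500.
No rounding difference to absorb.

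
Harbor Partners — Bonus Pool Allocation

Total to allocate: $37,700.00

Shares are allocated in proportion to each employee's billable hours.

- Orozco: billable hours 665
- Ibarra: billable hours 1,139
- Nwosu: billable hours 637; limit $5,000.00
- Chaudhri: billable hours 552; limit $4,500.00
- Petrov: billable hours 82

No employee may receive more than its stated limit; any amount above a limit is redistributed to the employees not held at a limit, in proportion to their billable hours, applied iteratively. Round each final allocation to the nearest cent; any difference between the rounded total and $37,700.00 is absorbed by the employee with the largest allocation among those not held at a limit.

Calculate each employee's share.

Billable hours total: 3,075.
Pro-rata shares before constraints: Orozco 8,153.0081; Ibarra 13,964.3252; Nwosu 7,809.7236; Chaudhri 6,767.6098; Petrov 1,005.3333.
Held at cap: Nwosu ($5,000.00), Chaudhri ($4,500.00); balance $28,200.00 reallocated over remaining billable hours 1,886.
Remaining shares: Orozco 9,943.2662 → $9,943.27; Ibarra 17,030.6469 → $17,030.65; Petrov 1,226.0870 → $1,226.09.
Rounding difference −$0.01 applied to Ibarra → $17,030.64.

Orozco: $9,943.27 | Ibarra: $17,030.64 | Nwosu: $5,000.00 | Chaudhri: $4,500.00 | Petrov: $1,226.09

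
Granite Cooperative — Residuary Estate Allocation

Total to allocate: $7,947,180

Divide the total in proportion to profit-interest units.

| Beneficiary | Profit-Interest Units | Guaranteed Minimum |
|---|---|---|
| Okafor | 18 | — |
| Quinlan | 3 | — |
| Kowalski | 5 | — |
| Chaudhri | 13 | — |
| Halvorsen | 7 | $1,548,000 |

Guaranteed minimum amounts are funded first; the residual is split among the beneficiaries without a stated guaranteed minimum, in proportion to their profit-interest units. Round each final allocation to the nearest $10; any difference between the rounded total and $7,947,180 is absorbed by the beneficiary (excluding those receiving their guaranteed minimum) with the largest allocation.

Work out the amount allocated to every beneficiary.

Fund the minimums — Halvorsen $1,548,000. Balance $6,399,180.
Balance split over remaining profit-interest units 39: Okafor 2,953,467.69 → $2,953,470; Quinlan 492,244.62 → $492,240; Kowalski 820,407.69 → $820,410; Chaudhri 2,133,060.00 → $2,133,060.

Okafor: $2,953,470 | Quinlan: $492,240 | Kowalski: $820,410 | Chaudhri: $2,133,060 | Halvorsen: $1,548,000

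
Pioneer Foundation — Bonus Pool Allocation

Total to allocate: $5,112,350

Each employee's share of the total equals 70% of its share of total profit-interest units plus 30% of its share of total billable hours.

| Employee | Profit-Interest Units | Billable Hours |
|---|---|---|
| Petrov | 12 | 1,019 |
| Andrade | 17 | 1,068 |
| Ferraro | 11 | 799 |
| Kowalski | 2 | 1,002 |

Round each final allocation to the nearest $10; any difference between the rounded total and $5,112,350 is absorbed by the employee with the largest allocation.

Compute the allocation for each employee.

Profit-interest units total 42; billable hours total 3,888.
Composite weights (70% profit-interest units + 30% billable hours): Petrov 0.2786; Andrade 0.3657; Ferraro 0.2450; Kowalski 0.1106.
Pro-rata amounts: Petrov 1,424,436.41; Andrade 1,869,794.68; Ferraro 1,252,446.86; Kowalski 565,672.06.
After rounding ($10): Petrov $1,424,440; Andrade $1,869,790; Ferraro $1,252,450; Kowalski $565,670. Sum = $5,112,350.
Rounded total matches; no reconciliation needed.

Petrov: $1,424,440 | Andrade: $1,869,790 | Ferraro: $1,252,450 | Kowalski: $565,670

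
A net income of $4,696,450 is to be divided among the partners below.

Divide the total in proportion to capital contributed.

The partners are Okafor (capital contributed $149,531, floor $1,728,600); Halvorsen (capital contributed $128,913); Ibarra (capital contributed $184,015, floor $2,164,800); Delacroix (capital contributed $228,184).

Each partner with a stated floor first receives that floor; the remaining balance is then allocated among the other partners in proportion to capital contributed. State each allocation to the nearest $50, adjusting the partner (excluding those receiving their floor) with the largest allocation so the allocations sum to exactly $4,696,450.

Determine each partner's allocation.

Okafor: $1,728,600 · Halvorsen: $289,900 · Ibarra: $2,164,800 · Delacroix: $513,150

Guaranteed amounts: Okafor $1,728,600; Ibarra $2,164,800. Remaining pool $803,050.
Remaining pool split over remaining capital contributed 357,097: Halvorsen 289,903.26 → $289,900; Delacroix 513,146.74 → $513,150.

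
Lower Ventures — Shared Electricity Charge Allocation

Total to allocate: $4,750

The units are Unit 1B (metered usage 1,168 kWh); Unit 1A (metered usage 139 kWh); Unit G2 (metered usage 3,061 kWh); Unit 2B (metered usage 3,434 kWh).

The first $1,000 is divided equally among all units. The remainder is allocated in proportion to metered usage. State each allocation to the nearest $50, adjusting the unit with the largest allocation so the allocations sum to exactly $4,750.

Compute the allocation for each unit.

$1,000 shared equally gives $250 per unit.
Remainder $3,750 by metered usage (total 7,802): Unit 1B 561.39 → $550; Unit 1A 66.81 → $50; Unit G2 1,471.26 → $1,450; Unit 2B 1,650.54 → $1,650.
Rounding difference +$50 on remainder applied to Unit 2B.
Totals: Unit 1B $250 + $550 = $800; Unit 1A $250 + $50 = $300; Unit G2 $250 + $1,450 = $1,700; Unit 2B $250 + $1,700 = $1,950.

Unit 1B: $800 | Unit 1A: $300 | Unit G2: $1,700 | Unit 2B: $1,950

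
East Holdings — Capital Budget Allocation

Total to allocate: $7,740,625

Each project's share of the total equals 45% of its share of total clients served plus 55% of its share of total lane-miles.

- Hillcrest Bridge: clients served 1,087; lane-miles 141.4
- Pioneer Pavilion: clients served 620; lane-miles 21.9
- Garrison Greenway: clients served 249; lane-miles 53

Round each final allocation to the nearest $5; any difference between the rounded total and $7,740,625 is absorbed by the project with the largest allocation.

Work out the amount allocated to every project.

Hillcrest Bridge: $4,718,870 | Pioneer Pavilion: $1,535,155 | Garrison Greenway: $1,486,600

Totals — clients served 1,956, lane-miles 216.3.
Composite weights (45% clients served + 55% lane-miles): Hillcrest Bridge 0.6096; Pioneer Pavilion 0.1983; Garrison Greenway 0.1921.
Unrounded shares: Hillcrest Bridge 4,718,867.78; Pioneer Pavilion 1,535,156.23; Garrison Greenway 1,486,601.00.
Rounded to nearest $5: Hillcrest Bridge $4,718,870; Pioneer Pavilion $1,535,155; Garrison Greenway $1,486,600. Sum = $7,740,625.
Rounded total matches; no reconciliation needed.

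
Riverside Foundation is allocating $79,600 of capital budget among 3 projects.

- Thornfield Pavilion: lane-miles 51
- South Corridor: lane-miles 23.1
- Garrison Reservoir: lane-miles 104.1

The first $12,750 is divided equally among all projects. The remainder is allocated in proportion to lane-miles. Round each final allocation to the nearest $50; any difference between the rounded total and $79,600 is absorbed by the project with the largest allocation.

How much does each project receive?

First tranche $12,750 split equally: $4,250 each.
Remainder $66,850 by lane-miles (total 178.2): Thornfield Pavilion 19,132.15 → $19,150; South Corridor 8,665.74 → $8,650; Garrison Reservoir 39,052.10 → $39,050.
Totals: Thornfield Pavilion $4,250 + $19,150 = $23,400; South Corridor $4,250 + $8,650 = $12,900; Garrison Reservoir $4,250 + $39,050 = $43,300.

Thornfield Pavilion: $23,400 · South Corridor: $12,900 · Garrison Reservoir: $43,300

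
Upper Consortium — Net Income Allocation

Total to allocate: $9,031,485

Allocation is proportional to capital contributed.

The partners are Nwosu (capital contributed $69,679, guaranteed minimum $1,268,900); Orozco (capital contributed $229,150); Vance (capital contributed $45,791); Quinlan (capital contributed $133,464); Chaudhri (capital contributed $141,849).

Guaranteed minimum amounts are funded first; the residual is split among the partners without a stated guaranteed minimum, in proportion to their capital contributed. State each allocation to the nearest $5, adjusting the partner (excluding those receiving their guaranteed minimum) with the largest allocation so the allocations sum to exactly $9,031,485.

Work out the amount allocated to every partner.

Nwosu: $1,268,900 · Orozco: $3,232,680 · Vance: $645,985 · Quinlan: $1,882,815 · Chaudhri: $2,001,105

Fund the minimums — Nwosu $1,268,900. Balance $7,762,585.
Balance split over remaining capital contributed 550,254: Orozco 3,232,682.28 → $3,232,680; Vance 645,986.27 → $645,985; Quinlan 1,882,813.47 → $1,882,815; Chaudhri 2,001,102.98 → $2,001,105.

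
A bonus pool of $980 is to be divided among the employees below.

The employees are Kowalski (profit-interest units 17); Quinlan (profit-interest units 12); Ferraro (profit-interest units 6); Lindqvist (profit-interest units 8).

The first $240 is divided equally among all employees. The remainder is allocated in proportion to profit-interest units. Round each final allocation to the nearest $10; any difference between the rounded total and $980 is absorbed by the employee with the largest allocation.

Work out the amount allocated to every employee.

Kowalski: $350 | Quinlan: $270 | Ferraro: $160 | Lindqvist: $200

Equal tier: $240 ÷ 4 = $60 apiece.
Remainder $740 by profit-interest units (total 43): Kowalski 292.56 → $290; Quinlan 206.51 → $210; Ferraro 103.26 → $100; Lindqvist 137.67 → $140.
Totals: Kowalski $60 + $290 = $350; Quinlan $60 + $210 = $270; Ferraro $60 + $100 = $160; Lindqvist $60 + $140 = $200.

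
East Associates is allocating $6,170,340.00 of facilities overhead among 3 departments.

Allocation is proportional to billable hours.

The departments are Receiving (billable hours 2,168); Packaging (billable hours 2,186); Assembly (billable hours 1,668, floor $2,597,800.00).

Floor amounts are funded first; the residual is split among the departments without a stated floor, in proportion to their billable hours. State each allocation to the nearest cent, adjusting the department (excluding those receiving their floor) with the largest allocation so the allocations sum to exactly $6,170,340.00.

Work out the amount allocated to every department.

Receiving: $1,778,885.33 · Packaging: $1,793,654.67 · Assembly: $2,597,800.00

Minimums first: Assembly $2,597,800.00. Remaining pool $3,572,540.00.
Remaining pool split over remaining billable hours 4,354: Receiving 1,778,885.3284 → $1,778,885.33; Packaging 1,793,654.6716 → $1,793,654.67.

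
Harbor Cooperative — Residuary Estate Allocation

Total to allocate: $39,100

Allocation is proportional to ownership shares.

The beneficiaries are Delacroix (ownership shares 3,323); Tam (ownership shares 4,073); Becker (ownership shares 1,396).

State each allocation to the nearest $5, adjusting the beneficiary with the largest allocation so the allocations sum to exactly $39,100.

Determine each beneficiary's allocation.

Delacroix: $14,780 | Tam: $18,110 | Becker: $6,210

Total ownership shares = 8,792.
Proportional shares: Delacroix 3,323/8,792 × $39,100 = 14,778.13; Tam 4,073/8,792 × $39,100 = 18,113.55; Becker 1,396/8,792 × $39,100 = 6,208.33.
After rounding ($5): Delacroix $14,780; Tam $18,115; Becker $6,210. Sum = $39,105.
Difference $39,100 − $39,105 = −$5 applied to largest allocation (Tam): Tam becomes $18,110.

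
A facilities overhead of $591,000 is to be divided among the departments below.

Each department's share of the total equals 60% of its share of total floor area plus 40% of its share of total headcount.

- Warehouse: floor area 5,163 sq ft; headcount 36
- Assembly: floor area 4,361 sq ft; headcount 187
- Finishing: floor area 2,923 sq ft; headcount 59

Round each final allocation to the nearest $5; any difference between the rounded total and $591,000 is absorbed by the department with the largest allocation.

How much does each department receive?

Floor area total 12,447; headcount total 282.
Combined weights (60% floor area + 40% headcount): Warehouse 0.2999; Assembly 0.4755; Finishing 0.2246.
Pro-rata amounts: Warehouse 177,266.36; Assembly 281,001.33; Finishing 132,732.31.
After rounding ($5): Warehouse $177,265; Assembly $281,000; Finishing $132,730. Sum = $590,995.
Difference $591,000 − $590,995 = +$5 applied to largest allocation (Assembly): Assembly becomes $281,005.

Warehouse: $177,265 | Assembly: $281,005 | Finishing: $132,730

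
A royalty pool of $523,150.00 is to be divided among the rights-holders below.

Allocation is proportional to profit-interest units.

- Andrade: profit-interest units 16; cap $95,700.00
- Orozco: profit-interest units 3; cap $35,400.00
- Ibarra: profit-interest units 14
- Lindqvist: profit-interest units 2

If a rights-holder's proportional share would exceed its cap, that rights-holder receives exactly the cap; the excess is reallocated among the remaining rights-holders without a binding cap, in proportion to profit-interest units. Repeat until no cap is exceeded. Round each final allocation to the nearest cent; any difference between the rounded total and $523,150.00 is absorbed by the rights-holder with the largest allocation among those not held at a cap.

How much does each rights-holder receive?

Sum of profit-interest units: 35.
Proportional shares (ignoring caps): Andrade 239,154.2857; Orozco 44,841.4286; Ibarra 209,260.0000; Lindqvist 29,894.2857.
Capped: Andrade ($95,700.00), Orozco ($35,400.00); balance $392,050.00 reallocated over remaining profit-interest units 16.
Shares after redistribution: Ibarra 343,043.7500 → $343,043.75; Lindqvist 49,006.2500 → $49,006.25.

Andrade: $95,700.00; Orozco: $35,400.00; Ibarra: $343,043.75; Lindqvist: $49,006.25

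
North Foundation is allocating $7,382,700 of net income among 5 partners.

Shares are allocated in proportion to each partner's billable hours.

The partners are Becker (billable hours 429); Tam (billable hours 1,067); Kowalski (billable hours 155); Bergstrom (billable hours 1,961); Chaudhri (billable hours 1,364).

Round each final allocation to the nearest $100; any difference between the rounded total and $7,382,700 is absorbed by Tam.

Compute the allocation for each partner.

Billable hours total: 4,976.
Pro-rata amounts: Becker 429/4,976 × $7,382,700 = 636,490.82; Tam 1,067/4,976 × $7,382,700 = 1,583,066.90; Kowalski 155/4,976 × $7,382,700 = 229,967.54; Bergstrom 1,961/4,976 × $7,382,700 = 2,909,460.35; Chaudhri 1,364/4,976 × $7,382,700 = 2,023,714.39.
Rounded to nearest $100: Becker $636,500; Tam $1,583,100; Kowalski $230,000; Bergstrom $2,909,500; Chaudhri $2,023,700. Sum = $7,382,800.
Difference $7,382,700 − $7,382,800 = −$100 applied to Tam: Tam becomes $1,583,000.

Becker: $636,500; Tam: $1,583,000; Kowalski: $230,000; Bergstrom: $2,909,500; Chaudhri: $2,023,700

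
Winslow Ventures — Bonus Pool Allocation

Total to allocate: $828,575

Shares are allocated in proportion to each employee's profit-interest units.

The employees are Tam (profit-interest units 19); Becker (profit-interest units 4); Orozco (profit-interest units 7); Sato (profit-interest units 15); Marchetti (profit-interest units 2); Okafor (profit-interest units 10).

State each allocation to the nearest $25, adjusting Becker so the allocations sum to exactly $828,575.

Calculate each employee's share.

Tam: $276,200 | Becker: $58,125 | Orozco: $101,750 | Sato: $218,050 | Marchetti: $29,075 | Okafor: $145,375

Sum of profit-interest units: 57.
Unrounded shares: Tam 19/57 × $828,575 = 276,191.67; Becker 4/57 × $828,575 = 58,145.61; Orozco 7/57 × $828,575 = 101,754.82; Sato 15/57 × $828,575 = 218,046.05; Marchetti 2/57 × $828,575 = 29,072.81; Okafor 10/57 × $828,575 = 145,364.04.
After rounding ($25): Tam $276,200; Becker $58,150; Orozco $101,750; Sato $218,050; Marchetti $29,075; Okafor $145,375. Sum = $828,600.
Difference $828,575 − $828,600 = −$25 applied to Becker: Becker becomes $58,125.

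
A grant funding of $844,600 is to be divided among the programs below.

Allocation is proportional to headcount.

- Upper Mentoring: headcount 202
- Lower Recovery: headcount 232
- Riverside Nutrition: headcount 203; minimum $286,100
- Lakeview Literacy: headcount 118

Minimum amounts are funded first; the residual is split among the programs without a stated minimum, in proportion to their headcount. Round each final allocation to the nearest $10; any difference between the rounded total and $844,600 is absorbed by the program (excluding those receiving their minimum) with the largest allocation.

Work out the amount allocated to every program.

Upper Mentoring: $204,380 | Lower Recovery: $234,730 | Riverside Nutrition: $286,100 | Lakeview Literacy: $119,390

Minimums first: Riverside Nutrition $286,100. Remaining pool $558,500.
Remaining pool split over remaining headcount 552: Upper Mentoring 204,378.62 → $204,380; Lower Recovery 234,731.88 → $234,730; Lakeview Literacy 119,389.49 → $119,390.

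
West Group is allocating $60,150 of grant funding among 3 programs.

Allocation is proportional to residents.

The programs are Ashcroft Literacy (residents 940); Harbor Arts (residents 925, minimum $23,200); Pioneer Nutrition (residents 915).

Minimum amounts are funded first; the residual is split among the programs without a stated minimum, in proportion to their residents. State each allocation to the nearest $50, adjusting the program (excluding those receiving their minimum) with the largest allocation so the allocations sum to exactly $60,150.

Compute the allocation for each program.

Ashcroft Literacy: $18,700 | Harbor Arts: $23,200 | Pioneer Nutrition: $18,250

Minimums first: Harbor Arts $23,200. Balance $36,950.
Balance split over remaining residents 1,855: Ashcroft Literacy 18,723.99 → $18,700; Pioneer Nutrition 18,226.01 → $18,250.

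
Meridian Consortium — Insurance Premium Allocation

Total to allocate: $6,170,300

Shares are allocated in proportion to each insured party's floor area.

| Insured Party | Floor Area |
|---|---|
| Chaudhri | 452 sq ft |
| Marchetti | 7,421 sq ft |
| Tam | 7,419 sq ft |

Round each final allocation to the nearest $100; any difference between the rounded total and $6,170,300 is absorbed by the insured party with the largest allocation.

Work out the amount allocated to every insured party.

Combined floor area = 15,292.
Proportional shares: Chaudhri 452/15,292 × $6,170,300 = 182,381.35; Marchetti 7,421/15,292 × $6,170,300 = 2,994,362.82; Tam 7,419/15,292 × $6,170,300 = 2,993,555.83.
At nearest $100: Chaudhri $182,400; Marchetti $2,994,400; Tam $2,993,600. Sum = $6,170,400.
Difference $6,170,300 − $6,170,400 = −$100 applied to largest allocation (Marchetti): Marchetti becomes $2,994,300.

Chaudhri: $182,400 · Marchetti: $2,994,300 · Tam: $2,993,600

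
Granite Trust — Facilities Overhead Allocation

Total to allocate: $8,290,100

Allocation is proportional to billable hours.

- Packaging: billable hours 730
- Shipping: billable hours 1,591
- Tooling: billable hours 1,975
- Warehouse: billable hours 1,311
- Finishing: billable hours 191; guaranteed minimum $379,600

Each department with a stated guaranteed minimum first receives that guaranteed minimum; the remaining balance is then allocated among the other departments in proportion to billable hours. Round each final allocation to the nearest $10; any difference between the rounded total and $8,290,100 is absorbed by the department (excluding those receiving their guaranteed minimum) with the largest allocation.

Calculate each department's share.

Minimums first: Finishing $379,600. Balance $7,910,500.
Balance split over remaining billable hours 5,607: Packaging 1,029,902.80 → $1,029,900; Shipping 2,244,623.77 → $2,244,620; Tooling 2,786,380.86 → $2,786,380; Warehouse 1,849,592.56 → $1,849,590.
Rounding difference +$10 applied to Tooling → $2,786,390.

Packaging: $1,029,900 | Shipping: $2,244,620 | Tooling: $2,786,390 | Warehouse: $1,849,590 | Finishing: $379,600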